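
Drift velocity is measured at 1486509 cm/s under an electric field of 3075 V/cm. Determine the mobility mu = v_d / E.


Step 1: mu = v_d / E
Step 2: mu = 1486509 / 3075
Step 3: mu = 483.42 cm^2/(V*s)

483.42


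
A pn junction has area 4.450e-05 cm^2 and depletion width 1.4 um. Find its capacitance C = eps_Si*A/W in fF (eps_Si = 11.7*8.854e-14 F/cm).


Step 1: eps_Si = 11.7 * 8.854e-14 = 1.035918e-12 F/cm
Step 2: W in cm = 1.4 * 1e-4 = 1.40e-04 cm
Step 3: C = 1.035918e-12 * 4.450e-05 / 1.40e-04 = 3.292739e-13 F
Step 4: C = 329.27 fF

329.27


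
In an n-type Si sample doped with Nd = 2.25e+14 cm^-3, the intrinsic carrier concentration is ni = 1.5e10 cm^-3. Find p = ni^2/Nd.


Step 1: Since Nd >> ni, n ≈ Nd = 2.25e+14 cm^-3
Step 2: p = ni^2 / n = (1.5e10)^2 / 2.25e+14
Step 3: p = 2.25e20 / 2.25e+14 = 1.00e+06 cm^-3

1.00e+06


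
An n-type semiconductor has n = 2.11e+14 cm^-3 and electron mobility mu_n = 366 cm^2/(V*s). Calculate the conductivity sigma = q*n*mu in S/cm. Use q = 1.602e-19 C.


Step 1: sigma = q * n * mu
Step 2: sigma = 1.602e-19 * 2.11e+14 * 366
Step 3: sigma = 1.237e-02 S/cm

1.237e-02


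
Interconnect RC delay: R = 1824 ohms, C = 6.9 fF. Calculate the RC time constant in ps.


Step 1: tau = R * C
Step 2: tau = 1824 * 6.9 fF = 1824 * 6.9e-15 F
Step 3: tau = 1.25856e-11 s = 12.5856 ps

12.5856


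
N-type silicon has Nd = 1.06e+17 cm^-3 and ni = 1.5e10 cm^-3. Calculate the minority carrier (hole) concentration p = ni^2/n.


Step 1: Since Nd >> ni, n ≈ Nd = 1.06e+17 cm^-3
Step 2: p = ni^2 / n = (1.5e10)^2 / 1.06e+17
Step 3: p = 2.25e20 / 1.06e+17 = 2.12e+03 cm^-3

2.12e+03


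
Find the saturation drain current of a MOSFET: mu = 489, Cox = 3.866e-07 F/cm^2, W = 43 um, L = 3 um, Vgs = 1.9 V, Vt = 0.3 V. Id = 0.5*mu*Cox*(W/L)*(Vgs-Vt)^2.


Step 1: Overdrive voltage Vov = Vgs - Vt = 1.9 - 0.3 = 1.6 V
Step 2: W/L = 43/3 = 14.3333
Step 3: Id = 0.5 * 489 * 3.866e-07 * 14.3333 * 1.6^2
Step 4: Id = 3.47e-03 A

3.47e-03


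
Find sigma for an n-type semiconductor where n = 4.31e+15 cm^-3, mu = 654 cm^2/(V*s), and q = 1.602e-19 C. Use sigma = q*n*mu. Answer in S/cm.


Step 1: sigma = q * n * mu
Step 2: sigma = 1.602e-19 * 4.31e+15 * 654
Step 3: sigma = 4.516e-01 S/cm

4.516e-01


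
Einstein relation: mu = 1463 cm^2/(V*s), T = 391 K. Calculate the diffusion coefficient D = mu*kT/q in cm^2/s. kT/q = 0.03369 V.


Step 1: D = mu * (kT/q)
Step 2: D = 1463 * 0.03369
Step 3: D = 49.29 cm^2/s

49.29


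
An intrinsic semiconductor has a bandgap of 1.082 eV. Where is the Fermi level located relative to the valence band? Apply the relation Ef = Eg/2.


Step 1: For an intrinsic semiconductor, the Fermi level sits at midgap.
Step 2: Ef = Eg / 2 = 1.082 / 2 = 0.541 eV

0.541


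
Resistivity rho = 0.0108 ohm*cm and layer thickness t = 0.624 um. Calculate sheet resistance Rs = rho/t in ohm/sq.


Step 1: Convert thickness to cm: t = 0.624 um = 6.2400e-05 cm
Step 2: Rs = rho / t = 0.0108 / 6.2400e-05
Step 3: Rs = 173.1 ohm/sq

173.1


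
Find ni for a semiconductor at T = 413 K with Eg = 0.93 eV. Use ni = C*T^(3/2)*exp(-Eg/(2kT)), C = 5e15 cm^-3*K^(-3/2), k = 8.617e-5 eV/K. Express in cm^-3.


Step 1: Compute kT = 8.617e-5 * 413 = 0.03558821 eV
Step 2: Exponent = -Eg/(2kT) = -0.93/(2*0.03558821) = -13.06612
Step 3: T^(3/2) = 413^1.5 = 8393.15
Step 4: ni = 5e15 * 8393.15 * exp(-13.06612) = 8.88e+13 cm^-3

8.88e+13


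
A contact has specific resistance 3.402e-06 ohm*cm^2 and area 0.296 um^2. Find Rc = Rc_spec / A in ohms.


Step 1: Convert area to cm^2: 0.296 um^2 = 2.9600e-09 cm^2
Step 2: Rc = Rc_spec / A = 3.402e-06 / 2.9600e-09
Step 3: Rc = 1.15e+03 ohms

1.15e+03


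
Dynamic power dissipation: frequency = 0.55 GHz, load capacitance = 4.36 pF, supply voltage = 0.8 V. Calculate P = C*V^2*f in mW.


Step 1: V^2 = 0.8^2 = 0.64 V^2
Step 2: P = C*V^2*f = 4.36e-12 F * 0.64 * 0.55e9 Hz
Step 3: P = 1.53472e-03 W
Step 4: P = 1.535 mW

1.535


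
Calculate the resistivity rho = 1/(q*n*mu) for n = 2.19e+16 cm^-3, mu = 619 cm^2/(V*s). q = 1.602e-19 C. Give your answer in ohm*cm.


Step 1: sigma = q * n * mu = 1.602e-19 * 2.19e+16 * 619 = 2.17169e+00 S/cm
Step 2: rho = 1 / sigma = 1 / 2.17169e+00 = 0.4605 ohm*cm

0.4605


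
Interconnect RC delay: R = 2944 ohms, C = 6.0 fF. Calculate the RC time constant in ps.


Step 1: tau = R * C
Step 2: tau = 2944 * 6.0 fF = 2944 * 6.0e-15 F
Step 3: tau = 1.7664e-11 s = 17.664 ps

17.664


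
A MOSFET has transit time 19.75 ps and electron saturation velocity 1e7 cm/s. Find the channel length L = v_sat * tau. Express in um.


Step 1: tau in seconds = 19.75 ps * 1e-12 = 1.9750e-11 s
Step 2: L = v_sat * tau = 1e7 * 1.9750e-11 = 1.9750e-04 cm
Step 3: L in um = 1.9750e-04 * 1e4 = 1.975 um

1.975


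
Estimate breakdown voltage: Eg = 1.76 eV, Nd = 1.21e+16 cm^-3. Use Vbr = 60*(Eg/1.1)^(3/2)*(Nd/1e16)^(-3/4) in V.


Step 1: Eg/1.1 = 1.76/1.1 = 1.600000
Step 2: (Eg/1.1)^1.5 = 1.600000^1.5 = 2.023858
Step 3: (Nd/1e16)^(-0.75) = (1.21)^(-0.75) = 0.866784
Step 4: Vbr = 60 * 2.023858 * 0.866784 = 105.3 V

105.3


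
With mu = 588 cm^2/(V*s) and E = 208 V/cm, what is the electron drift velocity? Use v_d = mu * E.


Step 1: v_d = mu * E
Step 2: v_d = 588 * 208 = 122304
Step 3: v_d = 1.22e+05 cm/s

1.22e+05


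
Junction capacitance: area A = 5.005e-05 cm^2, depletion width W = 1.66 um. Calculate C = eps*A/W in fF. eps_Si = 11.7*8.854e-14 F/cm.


Step 1: eps_Si = 11.7 * 8.854e-14 = 1.035918e-12 F/cm
Step 2: W in cm = 1.66 * 1e-4 = 1.66e-04 cm
Step 3: C = 1.035918e-12 * 5.005e-05 / 1.66e-04 = 3.123355e-13 F
Step 4: C = 312.34 fF

312.34


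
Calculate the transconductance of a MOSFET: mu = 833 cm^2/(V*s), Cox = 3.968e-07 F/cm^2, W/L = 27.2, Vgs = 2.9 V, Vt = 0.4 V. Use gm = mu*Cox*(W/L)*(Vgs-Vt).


Step 1: Vov = Vgs - Vt = 2.9 - 0.4 = 2.5 V
Step 2: gm = mu * Cox * (W/L) * Vov
Step 3: gm = 833 * 3.968e-07 * 27.2 * 2.5 = 2.25e-02 S

2.25e-02


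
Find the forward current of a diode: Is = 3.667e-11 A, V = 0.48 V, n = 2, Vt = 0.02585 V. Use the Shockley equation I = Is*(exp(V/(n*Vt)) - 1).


Step 1: V/(n*Vt) = 0.48/(2*0.02585) = 9.2843
Step 2: exp(9.2843) = 1.0768e+04
Step 3: I = 3.667e-11 * (1.0768e+04 - 1) = 3.95e-07 A

3.95e-07


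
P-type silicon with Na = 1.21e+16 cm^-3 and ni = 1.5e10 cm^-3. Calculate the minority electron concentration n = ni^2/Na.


Step 1: Majority hole concentration p ≈ Na = 1.21e+16 cm^-3
Step 2: n = ni^2 / Na = (1.5e10)^2 / 1.21e+16
Step 3: n = 1.86e+04 cm^-3

1.86e+04


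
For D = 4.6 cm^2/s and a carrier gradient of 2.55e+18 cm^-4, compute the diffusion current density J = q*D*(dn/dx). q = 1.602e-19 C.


Step 1: J = q * D * (dn/dx)
Step 2: J = 1.602e-19 * 4.6 * 2.55e+18
Step 3: J = 1.88e+00 A/cm^2

1.88e+00


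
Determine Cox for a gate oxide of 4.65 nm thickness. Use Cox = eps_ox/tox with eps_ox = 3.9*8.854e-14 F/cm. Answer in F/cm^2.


Step 1: eps_ox = 3.9 * 8.854e-14 = 3.45306e-13 F/cm
Step 2: tox in cm = 4.65 nm * 1e-7 = 4.6500e-07 cm
Step 3: Cox = 3.45306e-13 / 4.6500e-07 = 7.43e-07 F/cm^2

7.43e-07


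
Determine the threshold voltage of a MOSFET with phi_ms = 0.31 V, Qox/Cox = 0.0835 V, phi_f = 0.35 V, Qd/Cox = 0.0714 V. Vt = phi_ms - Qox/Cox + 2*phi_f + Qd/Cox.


Step 1: Vt = phi_ms - Qox/Cox + 2*phi_f + Qd/Cox
Step 2: Vt = 0.31 - 0.0835 + 2*0.35 + 0.0714
Step 3: Vt = 0.31 - 0.0835 + 0.7 + 0.0714
Step 4: Vt = 0.9979 V

0.9979


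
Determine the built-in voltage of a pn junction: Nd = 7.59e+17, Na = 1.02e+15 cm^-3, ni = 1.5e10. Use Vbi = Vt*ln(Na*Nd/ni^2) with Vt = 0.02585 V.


Step 1: Compute Na*Nd/ni^2 = 1.02e+15 * 7.59e+17 / (1.5e10)^2 = 3.4408e+12
Step 2: ln(3.4408e+12) = 28.8667
Step 3: Vbi = 0.02585 * 28.8667 = 0.746 V

0.746


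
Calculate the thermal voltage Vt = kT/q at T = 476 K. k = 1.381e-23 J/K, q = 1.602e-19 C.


Step 1: kT = 1.381e-23 * 476 = 6.57356e-21 J
Step 2: Vt = kT/q = 6.57356e-21 / 1.602e-19
Step 3: Vt = 0.04103 V

0.04103


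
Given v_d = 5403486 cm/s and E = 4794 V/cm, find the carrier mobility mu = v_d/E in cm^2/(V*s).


Step 1: mu = v_d / E
Step 2: mu = 5403486 / 4794
Step 3: mu = 1127.14 cm^2/(V*s)

1127.14


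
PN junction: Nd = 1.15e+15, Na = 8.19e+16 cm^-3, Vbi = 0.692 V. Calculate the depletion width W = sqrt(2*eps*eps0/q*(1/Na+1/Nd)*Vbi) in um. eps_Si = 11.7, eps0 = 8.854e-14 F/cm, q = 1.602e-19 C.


Step 1: 1/Na + 1/Nd = 1/8.19e+16 + 1/1.15e+15 = 8.81775e-16
Step 2: 2*eps*eps0/q = 2*11.7*8.854e-14/1.602e-19 = 1.293281e+07
Step 3: W^2 = 1.293281e+07 * 8.81775e-16 * 0.692 = 7.89145e-09
Step 4: W = sqrt(7.89145e-09) = 8.883e-05 cm = 0.8883 um

0.8883


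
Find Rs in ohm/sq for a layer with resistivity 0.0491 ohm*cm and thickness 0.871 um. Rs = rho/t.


Step 1: Convert thickness to cm: t = 0.871 um = 8.7100e-05 cm
Step 2: Rs = rho / t = 0.0491 / 8.7100e-05
Step 3: Rs = 563.7 ohm/sq

563.7


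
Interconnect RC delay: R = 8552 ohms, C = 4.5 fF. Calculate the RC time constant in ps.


Step 1: tau = R * C
Step 2: tau = 8552 * 4.5 fF = 8552 * 4.5e-15 F
Step 3: tau = 3.8484e-11 s = 38.484 ps

38.484


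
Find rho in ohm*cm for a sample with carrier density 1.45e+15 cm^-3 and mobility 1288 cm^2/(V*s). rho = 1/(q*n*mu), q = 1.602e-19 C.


Step 1: sigma = q * n * mu = 1.602e-19 * 1.45e+15 * 1288 = 2.99190e-01 S/cm
Step 2: rho = 1 / sigma = 1 / 2.99190e-01 = 3.342 ohm*cm

3.342


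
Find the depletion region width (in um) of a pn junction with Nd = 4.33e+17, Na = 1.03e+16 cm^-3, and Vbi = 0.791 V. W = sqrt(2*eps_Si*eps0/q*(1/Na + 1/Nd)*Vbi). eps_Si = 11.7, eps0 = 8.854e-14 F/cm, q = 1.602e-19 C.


Step 1: 1/Na + 1/Nd = 1/1.03e+16 + 1/4.33e+17 = 9.93968e-17
Step 2: 2*eps*eps0/q = 2*11.7*8.854e-14/1.602e-19 = 1.293281e+07
Step 3: W^2 = 1.293281e+07 * 9.93968e-17 * 0.791 = 1.01681e-09
Step 4: W = sqrt(1.01681e-09) = 3.189e-05 cm = 0.3189 um

0.3189


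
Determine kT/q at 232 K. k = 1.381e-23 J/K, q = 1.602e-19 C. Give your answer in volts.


Step 1: kT = 1.381e-23 * 232 = 3.20392e-21 J
Step 2: Vt = kT/q = 3.20392e-21 / 1.602e-19
Step 3: Vt = 0.02 V

0.02


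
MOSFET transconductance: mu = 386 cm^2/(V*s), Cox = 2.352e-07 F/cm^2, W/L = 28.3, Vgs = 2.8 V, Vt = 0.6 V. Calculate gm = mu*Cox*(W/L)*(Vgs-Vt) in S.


Step 1: Vov = Vgs - Vt = 2.8 - 0.6 = 2.2 V
Step 2: gm = mu * Cox * (W/L) * Vov
Step 3: gm = 386 * 2.352e-07 * 28.3 * 2.2 = 5.65e-03 S

5.65e-03


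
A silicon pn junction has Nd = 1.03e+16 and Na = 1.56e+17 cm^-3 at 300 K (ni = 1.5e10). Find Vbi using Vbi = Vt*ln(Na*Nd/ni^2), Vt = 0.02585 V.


Step 1: Compute Na*Nd/ni^2 = 1.56e+17 * 1.03e+16 / (1.5e10)^2 = 7.1413e+12
Step 2: ln(7.1413e+12) = 29.5969
Step 3: Vbi = 0.02585 * 29.5969 = 0.765 V

0.765


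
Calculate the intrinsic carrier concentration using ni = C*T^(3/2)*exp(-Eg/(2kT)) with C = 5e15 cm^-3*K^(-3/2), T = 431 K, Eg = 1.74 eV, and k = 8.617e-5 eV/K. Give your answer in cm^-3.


Step 1: Compute kT = 8.617e-5 * 431 = 0.03713927 eV
Step 2: Exponent = -Eg/(2kT) = -1.74/(2*0.03713927) = -23.42534
Step 3: T^(3/2) = 431^1.5 = 8947.79
Step 4: ni = 5e15 * 8947.79 * exp(-23.42534) = 3.00e+09 cm^-3

3.00e+09


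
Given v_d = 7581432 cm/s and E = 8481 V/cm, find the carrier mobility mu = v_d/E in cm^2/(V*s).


Step 1: mu = v_d / E
Step 2: mu = 7581432 / 8481
Step 3: mu = 893.93 cm^2/(V*s)

893.93


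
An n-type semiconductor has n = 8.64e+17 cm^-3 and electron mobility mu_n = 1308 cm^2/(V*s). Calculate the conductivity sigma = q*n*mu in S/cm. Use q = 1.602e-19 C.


Step 1: sigma = q * n * mu
Step 2: sigma = 1.602e-19 * 8.64e+17 * 1308
Step 3: sigma = 1.810e+02 S/cm

1.810e+02


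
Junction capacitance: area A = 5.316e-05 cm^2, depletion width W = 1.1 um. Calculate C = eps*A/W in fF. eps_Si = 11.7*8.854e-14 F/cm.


Step 1: eps_Si = 11.7 * 8.854e-14 = 1.035918e-12 F/cm
Step 2: W in cm = 1.1 * 1e-4 = 1.10e-04 cm
Step 3: C = 1.035918e-12 * 5.316e-05 / 1.10e-04 = 5.006309e-13 F
Step 4: C = 500.63 fF

500.63


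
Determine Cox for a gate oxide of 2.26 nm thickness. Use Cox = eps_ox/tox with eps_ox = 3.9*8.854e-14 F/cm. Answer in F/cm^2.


Step 1: eps_ox = 3.9 * 8.854e-14 = 3.45306e-13 F/cm
Step 2: tox in cm = 2.26 nm * 1e-7 = 2.2600e-07 cm
Step 3: Cox = 3.45306e-13 / 2.2600e-07 = 1.53e-06 F/cm^2

1.53e-06


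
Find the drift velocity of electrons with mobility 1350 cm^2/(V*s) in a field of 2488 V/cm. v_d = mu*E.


Step 1: v_d = mu * E
Step 2: v_d = 1350 * 2488 = 3358800
Step 3: v_d = 3.36e+06 cm/s

3.36e+06


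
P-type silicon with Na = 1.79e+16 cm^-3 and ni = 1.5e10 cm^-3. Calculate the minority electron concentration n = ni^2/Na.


Step 1: Majority hole concentration p ≈ Na = 1.79e+16 cm^-3
Step 2: n = ni^2 / Na = (1.5e10)^2 / 1.79e+16
Step 3: n = 1.26e+04 cm^-3

1.26e+04


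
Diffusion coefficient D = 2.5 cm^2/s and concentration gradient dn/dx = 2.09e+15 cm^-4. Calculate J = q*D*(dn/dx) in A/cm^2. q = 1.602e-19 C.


Step 1: J = q * D * (dn/dx)
Step 2: J = 1.602e-19 * 2.5 * 2.09e+15
Step 3: J = 8.37e-04 A/cm^2

8.37e-04


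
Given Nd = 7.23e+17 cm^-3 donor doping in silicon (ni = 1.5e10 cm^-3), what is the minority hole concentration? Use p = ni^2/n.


Step 1: Since Nd >> ni, n ≈ Nd = 7.23e+17 cm^-3
Step 2: p = ni^2 / n = (1.5e10)^2 / 7.23e+17
Step 3: p = 2.25e20 / 7.23e+17 = 3.11e+02 cm^-3

3.11e+02


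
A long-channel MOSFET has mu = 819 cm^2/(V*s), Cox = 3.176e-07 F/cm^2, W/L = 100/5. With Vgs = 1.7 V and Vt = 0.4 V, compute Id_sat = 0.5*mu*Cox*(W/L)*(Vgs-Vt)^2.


Step 1: Overdrive voltage Vov = Vgs - Vt = 1.7 - 0.4 = 1.3 V
Step 2: W/L = 100/5 = 20
Step 3: Id = 0.5 * 819 * 3.176e-07 * 20 * 1.3^2
Step 4: Id = 4.40e-03 A

4.40e-03


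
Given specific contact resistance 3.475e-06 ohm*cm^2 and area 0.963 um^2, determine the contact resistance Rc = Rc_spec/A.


Step 1: Convert area to cm^2: 0.963 um^2 = 9.6300e-09 cm^2
Step 2: Rc = Rc_spec / A = 3.475e-06 / 9.6300e-09
Step 3: Rc = 3.61e+02 ohms

3.61e+02


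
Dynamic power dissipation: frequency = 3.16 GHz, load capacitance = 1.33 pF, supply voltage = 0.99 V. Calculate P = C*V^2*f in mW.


Step 1: V^2 = 0.99^2 = 0.9801 V^2
Step 2: P = C*V^2*f = 1.33e-12 F * 0.9801 * 3.16e9 Hz
Step 3: P = 4.11916428e-03 W
Step 4: P = 4.119 mW

4.119


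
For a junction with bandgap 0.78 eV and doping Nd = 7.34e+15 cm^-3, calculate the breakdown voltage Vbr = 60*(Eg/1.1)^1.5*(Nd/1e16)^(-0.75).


Step 1: Eg/1.1 = 0.78/1.1 = 0.709091
Step 2: (Eg/1.1)^1.5 = 0.709091^1.5 = 0.597108
Step 3: (Nd/1e16)^(-0.75) = (0.734)^(-0.75) = 1.261037
Step 4: Vbr = 60 * 0.597108 * 1.261037 = 45.2 V

45.2


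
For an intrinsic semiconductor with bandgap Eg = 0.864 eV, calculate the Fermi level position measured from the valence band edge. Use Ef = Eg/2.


Step 1: For an intrinsic semiconductor, the Fermi level sits at midgap.
Step 2: Ef = Eg / 2 = 0.864 / 2 = 0.432 eV

0.432


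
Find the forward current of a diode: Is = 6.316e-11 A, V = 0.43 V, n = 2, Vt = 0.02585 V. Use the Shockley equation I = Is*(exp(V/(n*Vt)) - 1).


Step 1: V/(n*Vt) = 0.43/(2*0.02585) = 8.3172
Step 2: exp(8.3172) = 4.0937e+03
Step 3: I = 6.316e-11 * (4.0937e+03 - 1) = 2.58e-07 A

2.58e-07


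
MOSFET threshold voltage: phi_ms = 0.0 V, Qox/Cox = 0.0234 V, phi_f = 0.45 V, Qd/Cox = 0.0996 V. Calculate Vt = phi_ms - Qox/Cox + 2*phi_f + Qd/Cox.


Step 1: Vt = phi_ms - Qox/Cox + 2*phi_f + Qd/Cox
Step 2: Vt = 0.0 - 0.0234 + 2*0.45 + 0.0996
Step 3: Vt = 0.0 - 0.0234 + 0.9 + 0.0996
Step 4: Vt = 0.9762 V

0.9762


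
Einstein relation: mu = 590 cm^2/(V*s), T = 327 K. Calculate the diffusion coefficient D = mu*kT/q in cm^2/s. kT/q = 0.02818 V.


Step 1: D = mu * (kT/q)
Step 2: D = 590 * 0.02818
Step 3: D = 16.63 cm^2/s

16.63


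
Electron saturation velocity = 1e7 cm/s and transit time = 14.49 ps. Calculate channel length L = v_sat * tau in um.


Step 1: tau in seconds = 14.49 ps * 1e-12 = 1.4490e-11 s
Step 2: L = v_sat * tau = 1e7 * 1.4490e-11 = 1.4490e-04 cm
Step 3: L in um = 1.4490e-04 * 1e4 = 1.449 um

1.449


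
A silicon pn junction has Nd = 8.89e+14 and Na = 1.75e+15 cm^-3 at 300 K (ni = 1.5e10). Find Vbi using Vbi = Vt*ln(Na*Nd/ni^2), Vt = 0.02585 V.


Step 1: Compute Na*Nd/ni^2 = 1.75e+15 * 8.89e+14 / (1.5e10)^2 = 6.9144e+09
Step 2: ln(6.9144e+09) = 22.6569
Step 3: Vbi = 0.02585 * 22.6569 = 0.586 V

0.586


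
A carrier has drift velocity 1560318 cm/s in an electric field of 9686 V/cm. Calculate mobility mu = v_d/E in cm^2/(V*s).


Step 1: mu = v_d / E
Step 2: mu = 1560318 / 9686
Step 3: mu = 161.09 cm^2/(V*s)

161.09


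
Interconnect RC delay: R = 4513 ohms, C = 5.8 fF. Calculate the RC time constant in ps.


Step 1: tau = R * C
Step 2: tau = 4513 * 5.8 fF = 4513 * 5.8e-15 F
Step 3: tau = 2.61754e-11 s = 26.1754 ps

26.1754


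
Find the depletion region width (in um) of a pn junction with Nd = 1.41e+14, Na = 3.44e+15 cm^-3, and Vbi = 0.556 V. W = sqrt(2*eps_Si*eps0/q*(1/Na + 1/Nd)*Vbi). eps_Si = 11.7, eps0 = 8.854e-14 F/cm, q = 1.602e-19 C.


Step 1: 1/Na + 1/Nd = 1/3.44e+15 + 1/1.41e+14 = 7.38290e-15
Step 2: 2*eps*eps0/q = 2*11.7*8.854e-14/1.602e-19 = 1.293281e+07
Step 3: W^2 = 1.293281e+07 * 7.38290e-15 * 0.556 = 5.30878e-08
Step 4: W = sqrt(5.30878e-08) = 2.304e-04 cm = 2.304 um

2.304


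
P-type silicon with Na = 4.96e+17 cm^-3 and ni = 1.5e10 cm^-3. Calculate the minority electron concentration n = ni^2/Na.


Step 1: Majority hole concentration p ≈ Na = 4.96e+17 cm^-3
Step 2: n = ni^2 / Na = (1.5e10)^2 / 4.96e+17
Step 3: n = 4.54e+02 cm^-3

4.54e+02


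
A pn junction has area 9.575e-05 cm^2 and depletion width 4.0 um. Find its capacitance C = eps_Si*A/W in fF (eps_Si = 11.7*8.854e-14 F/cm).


Step 1: eps_Si = 11.7 * 8.854e-14 = 1.035918e-12 F/cm
Step 2: W in cm = 4.0 * 1e-4 = 4.00e-04 cm
Step 3: C = 1.035918e-12 * 9.575e-05 / 4.00e-04 = 2.479729e-13 F
Step 4: C = 247.97 fF

247.97


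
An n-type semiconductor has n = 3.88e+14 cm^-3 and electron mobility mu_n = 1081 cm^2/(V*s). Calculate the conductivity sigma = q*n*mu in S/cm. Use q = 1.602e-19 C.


Step 1: sigma = q * n * mu
Step 2: sigma = 1.602e-19 * 3.88e+14 * 1081
Step 3: sigma = 6.719e-02 S/cm

6.719e-02


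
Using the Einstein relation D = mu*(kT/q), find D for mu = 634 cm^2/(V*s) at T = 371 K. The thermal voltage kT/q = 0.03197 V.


Step 1: D = mu * (kT/q)
Step 2: D = 634 * 0.03197
Step 3: D = 20.27 cm^2/s

20.27


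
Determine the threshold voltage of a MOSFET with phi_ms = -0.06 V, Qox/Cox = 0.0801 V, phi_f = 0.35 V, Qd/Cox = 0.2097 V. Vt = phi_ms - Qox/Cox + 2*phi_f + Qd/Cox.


Step 1: Vt = phi_ms - Qox/Cox + 2*phi_f + Qd/Cox
Step 2: Vt = -0.06 - 0.0801 + 2*0.35 + 0.2097
Step 3: Vt = -0.06 - 0.0801 + 0.7 + 0.2097
Step 4: Vt = 0.7696 V

0.7696


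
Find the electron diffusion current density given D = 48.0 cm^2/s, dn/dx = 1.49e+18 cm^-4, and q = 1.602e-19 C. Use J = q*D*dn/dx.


Step 1: J = q * D * (dn/dx)
Step 2: J = 1.602e-19 * 48.0 * 1.49e+18
Step 3: J = 1.15e+01 A/cm^2

1.15e+01


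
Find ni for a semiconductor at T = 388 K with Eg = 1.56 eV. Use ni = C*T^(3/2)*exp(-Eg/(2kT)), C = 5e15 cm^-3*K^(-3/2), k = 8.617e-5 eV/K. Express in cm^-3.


Step 1: Compute kT = 8.617e-5 * 388 = 0.03343396 eV
Step 2: Exponent = -Eg/(2kT) = -1.56/(2*0.03343396) = -23.32957
Step 3: T^(3/2) = 388^1.5 = 7642.71
Step 4: ni = 5e15 * 7642.71 * exp(-23.32957) = 2.82e+09 cm^-3

2.82e+09


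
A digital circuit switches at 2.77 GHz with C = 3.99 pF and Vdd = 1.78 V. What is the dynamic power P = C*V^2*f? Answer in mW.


Step 1: V^2 = 1.78^2 = 3.1684 V^2
Step 2: P = C*V^2*f = 3.99e-12 F * 3.1684 * 2.77e9 Hz
Step 3: P = 3.501810732e-02 W
Step 4: P = 35.018 mW

35.018


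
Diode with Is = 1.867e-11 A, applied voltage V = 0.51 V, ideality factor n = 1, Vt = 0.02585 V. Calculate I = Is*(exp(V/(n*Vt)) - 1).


Step 1: V/(n*Vt) = 0.51/(1*0.02585) = 19.7292
Step 2: exp(19.7292) = 3.7007e+08
Step 3: I = 1.867e-11 * (3.7007e+08 - 1) = 6.91e-03 A

6.91e-03


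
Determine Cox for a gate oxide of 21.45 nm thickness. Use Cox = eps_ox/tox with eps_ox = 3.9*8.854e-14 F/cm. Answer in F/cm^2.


Step 1: eps_ox = 3.9 * 8.854e-14 = 3.45306e-13 F/cm
Step 2: tox in cm = 21.45 nm * 1e-7 = 2.1450e-06 cm
Step 3: Cox = 3.45306e-13 / 2.1450e-06 = 1.61e-07 F/cm^2

1.61e-07


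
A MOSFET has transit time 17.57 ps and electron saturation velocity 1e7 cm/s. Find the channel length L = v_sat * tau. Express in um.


Step 1: tau in seconds = 17.57 ps * 1e-12 = 1.7570e-11 s
Step 2: L = v_sat * tau = 1e7 * 1.7570e-11 = 1.7570e-04 cm
Step 3: L in um = 1.7570e-04 * 1e4 = 1.757 um

1.757


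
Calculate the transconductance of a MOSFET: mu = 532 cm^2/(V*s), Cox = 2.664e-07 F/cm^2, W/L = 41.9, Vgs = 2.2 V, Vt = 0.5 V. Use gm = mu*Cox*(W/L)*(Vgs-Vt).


Step 1: Vov = Vgs - Vt = 2.2 - 0.5 = 1.7 V
Step 2: gm = mu * Cox * (W/L) * Vov
Step 3: gm = 532 * 2.664e-07 * 41.9 * 1.7 = 1.01e-02 S

1.01e-02


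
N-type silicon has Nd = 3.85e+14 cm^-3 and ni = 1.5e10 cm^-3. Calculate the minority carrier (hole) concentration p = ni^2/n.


Step 1: Since Nd >> ni, n ≈ Nd = 3.85e+14 cm^-3
Step 2: p = ni^2 / n = (1.5e10)^2 / 3.85e+14
Step 3: p = 2.25e20 / 3.85e+14 = 5.84e+05 cm^-3

5.84e+05


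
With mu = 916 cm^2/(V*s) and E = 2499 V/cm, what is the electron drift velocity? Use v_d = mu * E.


Step 1: v_d = mu * E
Step 2: v_d = 916 * 2499 = 2289084
Step 3: v_d = 2.29e+06 cm/s

2.29e+06


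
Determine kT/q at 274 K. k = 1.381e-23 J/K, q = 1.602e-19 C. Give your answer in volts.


Step 1: kT = 1.381e-23 * 274 = 3.78394e-21 J
Step 2: Vt = kT/q = 3.78394e-21 / 1.602e-19
Step 3: Vt = 0.02362 V

0.02362


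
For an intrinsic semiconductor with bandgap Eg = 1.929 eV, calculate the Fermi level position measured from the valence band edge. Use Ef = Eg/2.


Step 1: For an intrinsic semiconductor, the Fermi level sits at midgap.
Step 2: Ef = Eg / 2 = 1.929 / 2 = 0.9645 eV

0.9645


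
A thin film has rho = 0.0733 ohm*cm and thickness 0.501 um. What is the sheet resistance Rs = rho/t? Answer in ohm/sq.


Step 1: Convert thickness to cm: t = 0.501 um = 5.0100e-05 cm
Step 2: Rs = rho / t = 0.0733 / 5.0100e-05
Step 3: Rs = 1463.1 ohm/sq

1463.1


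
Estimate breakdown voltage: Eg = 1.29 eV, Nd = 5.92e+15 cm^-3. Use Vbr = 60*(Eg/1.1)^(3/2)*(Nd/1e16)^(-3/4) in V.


Step 1: Eg/1.1 = 1.29/1.1 = 1.172727
Step 2: (Eg/1.1)^1.5 = 1.172727^1.5 = 1.269976
Step 3: (Nd/1e16)^(-0.75) = (0.592)^(-0.75) = 1.481695
Step 4: Vbr = 60 * 1.269976 * 1.481695 = 112.9 V

112.9


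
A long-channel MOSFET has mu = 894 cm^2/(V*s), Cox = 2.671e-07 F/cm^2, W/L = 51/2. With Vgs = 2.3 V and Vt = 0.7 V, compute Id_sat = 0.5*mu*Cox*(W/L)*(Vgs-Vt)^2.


Step 1: Overdrive voltage Vov = Vgs - Vt = 2.3 - 0.7 = 1.6 V
Step 2: W/L = 51/2 = 25.5
Step 3: Id = 0.5 * 894 * 2.671e-07 * 25.5 * 1.6^2
Step 4: Id = 7.79e-03 A

7.79e-03


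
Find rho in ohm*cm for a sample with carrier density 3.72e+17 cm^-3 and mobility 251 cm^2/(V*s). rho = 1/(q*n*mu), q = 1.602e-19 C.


Step 1: sigma = q * n * mu = 1.602e-19 * 3.72e+17 * 251 = 1.49582e+01 S/cm
Step 2: rho = 1 / sigma = 1 / 1.49582e+01 = 0.06685 ohm*cm

0.06685


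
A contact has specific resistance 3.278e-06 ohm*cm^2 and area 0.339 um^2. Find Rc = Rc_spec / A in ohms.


Step 1: Convert area to cm^2: 0.339 um^2 = 3.3900e-09 cm^2
Step 2: Rc = Rc_spec / A = 3.278e-06 / 3.3900e-09
Step 3: Rc = 9.67e+02 ohms

9.67e+02


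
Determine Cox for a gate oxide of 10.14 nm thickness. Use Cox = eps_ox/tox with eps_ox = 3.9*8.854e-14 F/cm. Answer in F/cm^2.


Step 1: eps_ox = 3.9 * 8.854e-14 = 3.45306e-13 F/cm
Step 2: tox in cm = 10.14 nm * 1e-7 = 1.0140e-06 cm
Step 3: Cox = 3.45306e-13 / 1.0140e-06 = 3.41e-07 F/cm^2

3.41e-07


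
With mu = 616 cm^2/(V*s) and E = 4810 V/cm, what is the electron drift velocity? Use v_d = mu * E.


Step 1: v_d = mu * E
Step 2: v_d = 616 * 4810 = 2962960
Step 3: v_d = 2.96e+06 cm/s

2.96e+06


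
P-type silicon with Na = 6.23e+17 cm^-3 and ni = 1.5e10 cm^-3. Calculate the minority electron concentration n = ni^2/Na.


Step 1: Majority hole concentration p ≈ Na = 6.23e+17 cm^-3
Step 2: n = ni^2 / Na = (1.5e10)^2 / 6.23e+17
Step 3: n = 3.61e+02 cm^-3

3.61e+02


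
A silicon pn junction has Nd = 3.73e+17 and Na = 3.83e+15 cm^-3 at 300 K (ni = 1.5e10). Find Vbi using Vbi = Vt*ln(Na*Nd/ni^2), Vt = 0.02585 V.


Step 1: Compute Na*Nd/ni^2 = 3.83e+15 * 3.73e+17 / (1.5e10)^2 = 6.3493e+12
Step 2: ln(6.3493e+12) = 29.4794
Step 3: Vbi = 0.02585 * 29.4794 = 0.762 V

0.762


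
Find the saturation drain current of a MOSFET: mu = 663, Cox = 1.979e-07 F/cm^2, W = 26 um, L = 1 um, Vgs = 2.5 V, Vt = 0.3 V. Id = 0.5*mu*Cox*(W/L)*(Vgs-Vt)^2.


Step 1: Overdrive voltage Vov = Vgs - Vt = 2.5 - 0.3 = 2.2 V
Step 2: W/L = 26/1 = 26
Step 3: Id = 0.5 * 663 * 1.979e-07 * 26 * 2.2^2
Step 4: Id = 8.26e-03 A

8.26e-03


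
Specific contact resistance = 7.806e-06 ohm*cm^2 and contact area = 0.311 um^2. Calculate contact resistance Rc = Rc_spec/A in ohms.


Step 1: Convert area to cm^2: 0.311 um^2 = 3.1100e-09 cm^2
Step 2: Rc = Rc_spec / A = 7.806e-06 / 3.1100e-09
Step 3: Rc = 2.51e+03 ohms

2.51e+03


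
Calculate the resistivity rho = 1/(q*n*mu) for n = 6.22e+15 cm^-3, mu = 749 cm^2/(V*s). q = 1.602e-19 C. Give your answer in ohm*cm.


Step 1: sigma = q * n * mu = 1.602e-19 * 6.22e+15 * 749 = 7.46337e-01 S/cm
Step 2: rho = 1 / sigma = 1 / 7.46337e-01 = 1.34 ohm*cm

1.34


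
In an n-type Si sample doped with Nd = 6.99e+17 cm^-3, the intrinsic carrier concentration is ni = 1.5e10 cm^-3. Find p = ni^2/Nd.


Step 1: Since Nd >> ni, n ≈ Nd = 6.99e+17 cm^-3
Step 2: p = ni^2 / n = (1.5e10)^2 / 6.99e+17
Step 3: p = 2.25e20 / 6.99e+17 = 3.22e+02 cm^-3

3.22e+02


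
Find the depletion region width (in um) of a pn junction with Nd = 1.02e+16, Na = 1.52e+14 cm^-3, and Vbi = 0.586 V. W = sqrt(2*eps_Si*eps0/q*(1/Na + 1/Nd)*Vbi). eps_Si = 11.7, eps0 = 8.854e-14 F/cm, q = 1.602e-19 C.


Step 1: 1/Na + 1/Nd = 1/1.52e+14 + 1/1.02e+16 = 6.67699e-15
Step 2: 2*eps*eps0/q = 2*11.7*8.854e-14/1.602e-19 = 1.293281e+07
Step 3: W^2 = 1.293281e+07 * 6.67699e-15 * 0.586 = 5.06024e-08
Step 4: W = sqrt(5.06024e-08) = 2.249e-04 cm = 2.249 um

2.249


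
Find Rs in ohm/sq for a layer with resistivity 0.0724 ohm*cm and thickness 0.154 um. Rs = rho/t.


Step 1: Convert thickness to cm: t = 0.154 um = 1.5400e-05 cm
Step 2: Rs = rho / t = 0.0724 / 1.5400e-05
Step 3: Rs = 4701.3 ohm/sq

4701.3


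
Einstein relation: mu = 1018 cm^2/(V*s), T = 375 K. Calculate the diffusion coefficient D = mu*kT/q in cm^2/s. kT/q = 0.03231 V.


Step 1: D = mu * (kT/q)
Step 2: D = 1018 * 0.03231
Step 3: D = 32.89 cm^2/s

32.89


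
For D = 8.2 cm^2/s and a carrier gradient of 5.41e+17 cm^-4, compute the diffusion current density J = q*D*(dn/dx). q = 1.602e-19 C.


Step 1: J = q * D * (dn/dx)
Step 2: J = 1.602e-19 * 8.2 * 5.41e+17
Step 3: J = 7.11e-01 A/cm^2

7.11e-01


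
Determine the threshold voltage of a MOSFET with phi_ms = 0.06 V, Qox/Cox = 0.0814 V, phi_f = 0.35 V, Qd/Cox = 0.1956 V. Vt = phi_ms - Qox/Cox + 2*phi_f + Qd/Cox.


Step 1: Vt = phi_ms - Qox/Cox + 2*phi_f + Qd/Cox
Step 2: Vt = 0.06 - 0.0814 + 2*0.35 + 0.1956
Step 3: Vt = 0.06 - 0.0814 + 0.7 + 0.1956
Step 4: Vt = 0.8742 V

0.8742


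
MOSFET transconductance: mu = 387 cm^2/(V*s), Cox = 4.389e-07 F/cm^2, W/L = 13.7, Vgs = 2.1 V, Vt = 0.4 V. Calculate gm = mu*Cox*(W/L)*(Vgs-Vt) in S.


Step 1: Vov = Vgs - Vt = 2.1 - 0.4 = 1.7 V
Step 2: gm = mu * Cox * (W/L) * Vov
Step 3: gm = 387 * 4.389e-07 * 13.7 * 1.7 = 3.96e-03 S

3.96e-03


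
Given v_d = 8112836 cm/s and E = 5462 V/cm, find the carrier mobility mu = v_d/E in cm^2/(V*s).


Step 1: mu = v_d / E
Step 2: mu = 8112836 / 5462
Step 3: mu = 1485.32 cm^2/(V*s)

1485.32


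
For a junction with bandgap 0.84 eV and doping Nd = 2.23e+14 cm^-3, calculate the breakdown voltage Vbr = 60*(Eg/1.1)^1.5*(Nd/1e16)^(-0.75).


Step 1: Eg/1.1 = 0.84/1.1 = 0.763636
Step 2: (Eg/1.1)^1.5 = 0.763636^1.5 = 0.667313
Step 3: (Nd/1e16)^(-0.75) = (0.0223)^(-0.75) = 17.328914
Step 4: Vbr = 60 * 0.667313 * 17.328914 = 693.8 V

693.8


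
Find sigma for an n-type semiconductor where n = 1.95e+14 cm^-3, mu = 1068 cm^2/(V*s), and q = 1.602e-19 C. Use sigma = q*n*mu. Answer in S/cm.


Step 1: sigma = q * n * mu
Step 2: sigma = 1.602e-19 * 1.95e+14 * 1068
Step 3: sigma = 3.336e-02 S/cm

3.336e-02


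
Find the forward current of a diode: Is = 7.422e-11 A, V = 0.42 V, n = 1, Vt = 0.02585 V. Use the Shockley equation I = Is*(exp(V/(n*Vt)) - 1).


Step 1: V/(n*Vt) = 0.42/(1*0.02585) = 16.2476
Step 2: exp(16.2476) = 1.1383e+07
Step 3: I = 7.422e-11 * (1.1383e+07 - 1) = 8.45e-04 A

8.45e-04


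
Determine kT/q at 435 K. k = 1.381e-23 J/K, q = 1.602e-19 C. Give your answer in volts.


Step 1: kT = 1.381e-23 * 435 = 6.00735e-21 J
Step 2: Vt = kT/q = 6.00735e-21 / 1.602e-19
Step 3: Vt = 0.0375 V

0.0375


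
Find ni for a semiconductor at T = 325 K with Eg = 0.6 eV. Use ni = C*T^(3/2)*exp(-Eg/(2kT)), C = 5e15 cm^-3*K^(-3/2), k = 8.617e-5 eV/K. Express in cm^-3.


Step 1: Compute kT = 8.617e-5 * 325 = 0.02800525 eV
Step 2: Exponent = -Eg/(2kT) = -0.6/(2*0.02800525) = -10.71228
Step 3: T^(3/2) = 325^1.5 = 5859.02
Step 4: ni = 5e15 * 5859.02 * exp(-10.71228) = 6.52e+14 cm^-3

6.52e+14


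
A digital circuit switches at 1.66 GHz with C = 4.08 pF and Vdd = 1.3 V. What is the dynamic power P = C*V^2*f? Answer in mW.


Step 1: V^2 = 1.3^2 = 1.69 V^2
Step 2: P = C*V^2*f = 4.08e-12 F * 1.69 * 1.66e9 Hz
Step 3: P = 1.1446032e-02 W
Step 4: P = 11.446 mW

11.446


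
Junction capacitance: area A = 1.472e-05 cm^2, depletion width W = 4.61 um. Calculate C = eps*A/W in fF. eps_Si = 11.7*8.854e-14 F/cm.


Step 1: eps_Si = 11.7 * 8.854e-14 = 1.035918e-12 F/cm
Step 2: W in cm = 4.61 * 1e-4 = 4.61e-04 cm
Step 3: C = 1.035918e-12 * 1.472e-05 / 4.61e-04 = 3.307747e-14 F
Step 4: C = 33.08 fF

33.08


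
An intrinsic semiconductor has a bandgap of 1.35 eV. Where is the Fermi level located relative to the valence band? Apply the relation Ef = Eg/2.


Step 1: For an intrinsic semiconductor, the Fermi level sits at midgap.
Step 2: Ef = Eg / 2 = 1.35 / 2 = 0.675 eV

0.675


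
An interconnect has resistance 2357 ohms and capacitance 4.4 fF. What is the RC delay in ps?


Step 1: tau = R * C
Step 2: tau = 2357 * 4.4 fF = 2357 * 4.4e-15 F
Step 3: tau = 1.03708e-11 s = 10.3708 ps

10.3708


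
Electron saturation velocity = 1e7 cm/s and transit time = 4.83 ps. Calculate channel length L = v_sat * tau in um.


Step 1: tau in seconds = 4.83 ps * 1e-12 = 4.8300e-12 s
Step 2: L = v_sat * tau = 1e7 * 4.8300e-12 = 4.8300e-05 cm
Step 3: L in um = 4.8300e-05 * 1e4 = 0.483 um

0.483


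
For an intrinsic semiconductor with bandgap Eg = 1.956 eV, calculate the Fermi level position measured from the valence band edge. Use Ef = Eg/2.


Step 1: For an intrinsic semiconductor, the Fermi level sits at midgap.
Step 2: Ef = Eg / 2 = 1.956 / 2 = 0.978 eV

0.978


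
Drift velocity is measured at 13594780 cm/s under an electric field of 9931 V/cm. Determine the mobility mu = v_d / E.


Step 1: mu = v_d / E
Step 2: mu = 13594780 / 9931
Step 3: mu = 1368.92 cm^2/(V*s)

1368.92


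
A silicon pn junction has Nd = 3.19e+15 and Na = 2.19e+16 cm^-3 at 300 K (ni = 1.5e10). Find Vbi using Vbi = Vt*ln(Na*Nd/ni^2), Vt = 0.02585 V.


Step 1: Compute Na*Nd/ni^2 = 2.19e+16 * 3.19e+15 / (1.5e10)^2 = 3.1049e+11
Step 2: ln(3.1049e+11) = 26.4614
Step 3: Vbi = 0.02585 * 26.4614 = 0.684 V

0.684


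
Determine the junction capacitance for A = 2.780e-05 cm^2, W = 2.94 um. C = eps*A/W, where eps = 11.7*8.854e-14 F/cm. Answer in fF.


Step 1: eps_Si = 11.7 * 8.854e-14 = 1.035918e-12 F/cm
Step 2: W in cm = 2.94 * 1e-4 = 2.94e-04 cm
Step 3: C = 1.035918e-12 * 2.780e-05 / 2.94e-04 = 9.795415e-14 F
Step 4: C = 97.95 fF

97.95


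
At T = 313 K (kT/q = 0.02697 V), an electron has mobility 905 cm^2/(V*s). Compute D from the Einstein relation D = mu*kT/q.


Step 1: D = mu * (kT/q)
Step 2: D = 905 * 0.02697
Step 3: D = 24.41 cm^2/s

24.41


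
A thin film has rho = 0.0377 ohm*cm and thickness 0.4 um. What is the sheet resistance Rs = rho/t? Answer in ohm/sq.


Step 1: Convert thickness to cm: t = 0.4 um = 4.0000e-05 cm
Step 2: Rs = rho / t = 0.0377 / 4.0000e-05
Step 3: Rs = 942.5 ohm/sq

942.5


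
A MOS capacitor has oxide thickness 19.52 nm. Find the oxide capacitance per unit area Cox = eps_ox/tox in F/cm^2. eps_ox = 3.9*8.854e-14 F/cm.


Step 1: eps_ox = 3.9 * 8.854e-14 = 3.45306e-13 F/cm
Step 2: tox in cm = 19.52 nm * 1e-7 = 1.9520e-06 cm
Step 3: Cox = 3.45306e-13 / 1.9520e-06 = 1.77e-07 F/cm^2

1.77e-07


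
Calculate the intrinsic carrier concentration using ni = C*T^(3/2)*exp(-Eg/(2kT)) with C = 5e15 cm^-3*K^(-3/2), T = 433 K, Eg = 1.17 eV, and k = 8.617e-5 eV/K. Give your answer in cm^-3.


Step 1: Compute kT = 8.617e-5 * 433 = 0.03731161 eV
Step 2: Exponent = -Eg/(2kT) = -1.17/(2*0.03731161) = -15.67877
Step 3: T^(3/2) = 433^1.5 = 9010.15
Step 4: ni = 5e15 * 9010.15 * exp(-15.67877) = 6.99e+12 cm^-3

6.99e+12


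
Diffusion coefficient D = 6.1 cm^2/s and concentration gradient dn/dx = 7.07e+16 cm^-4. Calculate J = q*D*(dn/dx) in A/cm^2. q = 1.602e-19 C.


Step 1: J = q * D * (dn/dx)
Step 2: J = 1.602e-19 * 6.1 * 7.07e+16
Step 3: J = 6.91e-02 A/cm^2

6.91e-02


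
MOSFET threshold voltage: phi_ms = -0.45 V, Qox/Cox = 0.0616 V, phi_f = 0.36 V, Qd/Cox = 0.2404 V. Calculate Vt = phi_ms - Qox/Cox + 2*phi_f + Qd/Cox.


Step 1: Vt = phi_ms - Qox/Cox + 2*phi_f + Qd/Cox
Step 2: Vt = -0.45 - 0.0616 + 2*0.36 + 0.2404
Step 3: Vt = -0.45 - 0.0616 + 0.72 + 0.2404
Step 4: Vt = 0.4488 V

0.4488


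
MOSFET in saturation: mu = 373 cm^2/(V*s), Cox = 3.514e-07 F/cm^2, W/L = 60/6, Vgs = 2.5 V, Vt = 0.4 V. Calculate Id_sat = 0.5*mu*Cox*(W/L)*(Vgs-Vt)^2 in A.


Step 1: Overdrive voltage Vov = Vgs - Vt = 2.5 - 0.4 = 2.1 V
Step 2: W/L = 60/6 = 10
Step 3: Id = 0.5 * 373 * 3.514e-07 * 10 * 2.1^2
Step 4: Id = 2.89e-03 A

2.89e-03


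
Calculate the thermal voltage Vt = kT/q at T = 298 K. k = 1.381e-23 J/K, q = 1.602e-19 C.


Step 1: kT = 1.381e-23 * 298 = 4.11538e-21 J
Step 2: Vt = kT/q = 4.11538e-21 / 1.602e-19
Step 3: Vt = 0.02569 V

0.02569


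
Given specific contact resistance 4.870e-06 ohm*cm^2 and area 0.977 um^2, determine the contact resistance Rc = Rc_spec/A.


Step 1: Convert area to cm^2: 0.977 um^2 = 9.7700e-09 cm^2
Step 2: Rc = Rc_spec / A = 4.870e-06 / 9.7700e-09
Step 3: Rc = 4.98e+02 ohms

4.98e+02


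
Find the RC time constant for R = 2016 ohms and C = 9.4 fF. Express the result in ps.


Step 1: tau = R * C
Step 2: tau = 2016 * 9.4 fF = 2016 * 9.4e-15 F
Step 3: tau = 1.89504e-11 s = 18.9504 ps

18.9504


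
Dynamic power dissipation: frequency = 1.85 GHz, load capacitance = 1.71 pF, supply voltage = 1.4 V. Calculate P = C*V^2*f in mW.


Step 1: V^2 = 1.4^2 = 1.96 V^2
Step 2: P = C*V^2*f = 1.71e-12 F * 1.96 * 1.85e9 Hz
Step 3: P = 6.20046e-03 W
Step 4: P = 6.2 mW

6.2


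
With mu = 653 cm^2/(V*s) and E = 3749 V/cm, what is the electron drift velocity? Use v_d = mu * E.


Step 1: v_d = mu * E
Step 2: v_d = 653 * 3749 = 2448097
Step 3: v_d = 2.45e+06 cm/s

2.45e+06


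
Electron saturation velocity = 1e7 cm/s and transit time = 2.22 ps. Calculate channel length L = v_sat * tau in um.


Step 1: tau in seconds = 2.22 ps * 1e-12 = 2.2200e-12 s
Step 2: L = v_sat * tau = 1e7 * 2.2200e-12 = 2.2200e-05 cm
Step 3: L in um = 2.2200e-05 * 1e4 = 0.222 um

0.222


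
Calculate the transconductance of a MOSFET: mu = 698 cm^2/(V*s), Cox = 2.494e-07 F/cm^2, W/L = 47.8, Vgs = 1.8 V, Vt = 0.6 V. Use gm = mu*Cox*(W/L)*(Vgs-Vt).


Step 1: Vov = Vgs - Vt = 1.8 - 0.6 = 1.2 V
Step 2: gm = mu * Cox * (W/L) * Vov
Step 3: gm = 698 * 2.494e-07 * 47.8 * 1.2 = 9.99e-03 S

9.99e-03


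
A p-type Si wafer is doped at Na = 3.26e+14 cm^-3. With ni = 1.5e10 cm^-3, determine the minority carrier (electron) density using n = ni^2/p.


Step 1: Majority hole concentration p ≈ Na = 3.26e+14 cm^-3
Step 2: n = ni^2 / Na = (1.5e10)^2 / 3.26e+14
Step 3: n = 6.90e+05 cm^-3

6.90e+05


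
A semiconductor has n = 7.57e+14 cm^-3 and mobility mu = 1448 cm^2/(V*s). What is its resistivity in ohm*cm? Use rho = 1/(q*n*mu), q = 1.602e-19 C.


Step 1: sigma = q * n * mu = 1.602e-19 * 7.57e+14 * 1448 = 1.75601e-01 S/cm
Step 2: rho = 1 / sigma = 1 / 1.75601e-01 = 5.695 ohm*cm

5.695


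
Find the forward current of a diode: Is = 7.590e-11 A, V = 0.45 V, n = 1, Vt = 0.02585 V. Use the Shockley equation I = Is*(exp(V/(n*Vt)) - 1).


Step 1: V/(n*Vt) = 0.45/(1*0.02585) = 17.4081
Step 2: exp(17.4081) = 3.6328e+07
Step 3: I = 7.590e-11 * (3.6328e+07 - 1) = 2.76e-03 A

2.76e-03


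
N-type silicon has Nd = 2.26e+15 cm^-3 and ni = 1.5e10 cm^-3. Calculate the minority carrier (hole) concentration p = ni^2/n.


Step 1: Since Nd >> ni, n ≈ Nd = 2.26e+15 cm^-3
Step 2: p = ni^2 / n = (1.5e10)^2 / 2.26e+15
Step 3: p = 2.25e20 / 2.26e+15 = 9.96e+04 cm^-3

9.96e+04


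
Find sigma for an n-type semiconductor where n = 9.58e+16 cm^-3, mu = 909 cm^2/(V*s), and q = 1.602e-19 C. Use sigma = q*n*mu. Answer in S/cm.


Step 1: sigma = q * n * mu
Step 2: sigma = 1.602e-19 * 9.58e+16 * 909
Step 3: sigma = 1.395e+01 S/cm

1.395e+01


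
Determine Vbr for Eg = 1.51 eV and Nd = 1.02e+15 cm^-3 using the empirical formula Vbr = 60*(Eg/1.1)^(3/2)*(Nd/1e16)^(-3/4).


Step 1: Eg/1.1 = 1.51/1.1 = 1.372727
Step 2: (Eg/1.1)^1.5 = 1.372727^1.5 = 1.608334
Step 3: (Nd/1e16)^(-0.75) = (0.102)^(-0.75) = 5.540512
Step 4: Vbr = 60 * 1.608334 * 5.540512 = 534.7 V

534.7


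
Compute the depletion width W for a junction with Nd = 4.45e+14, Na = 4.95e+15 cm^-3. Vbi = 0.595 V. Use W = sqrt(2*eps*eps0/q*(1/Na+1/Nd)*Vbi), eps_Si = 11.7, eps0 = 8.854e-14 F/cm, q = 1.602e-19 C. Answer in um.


Step 1: 1/Na + 1/Nd = 1/4.95e+15 + 1/4.45e+14 = 2.44921e-15
Step 2: 2*eps*eps0/q = 2*11.7*8.854e-14/1.602e-19 = 1.293281e+07
Step 3: W^2 = 1.293281e+07 * 2.44921e-15 * 0.595 = 1.88467e-08
Step 4: W = sqrt(1.88467e-08) = 1.373e-04 cm = 1.373 um

1.373


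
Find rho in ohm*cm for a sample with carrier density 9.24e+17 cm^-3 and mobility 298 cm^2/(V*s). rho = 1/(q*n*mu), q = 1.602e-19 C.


Step 1: sigma = q * n * mu = 1.602e-19 * 9.24e+17 * 298 = 4.41114e+01 S/cm
Step 2: rho = 1 / sigma = 1 / 4.41114e+01 = 0.02267 ohm*cm

0.02267


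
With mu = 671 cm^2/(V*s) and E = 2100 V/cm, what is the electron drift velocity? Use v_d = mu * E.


Step 1: v_d = mu * E
Step 2: v_d = 671 * 2100 = 1409100
Step 3: v_d = 1.41e+06 cm/s

1.41e+06


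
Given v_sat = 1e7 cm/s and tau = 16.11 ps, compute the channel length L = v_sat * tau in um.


Step 1: tau in seconds = 16.11 ps * 1e-12 = 1.6110e-11 s
Step 2: L = v_sat * tau = 1e7 * 1.6110e-11 = 1.6110e-04 cm
Step 3: L in um = 1.6110e-04 * 1e4 = 1.611 um

1.611


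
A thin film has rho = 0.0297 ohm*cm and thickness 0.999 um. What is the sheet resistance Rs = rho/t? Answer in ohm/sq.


Step 1: Convert thickness to cm: t = 0.999 um = 9.9900e-05 cm
Step 2: Rs = rho / t = 0.0297 / 9.9900e-05
Step 3: Rs = 297.3 ohm/sq

297.3


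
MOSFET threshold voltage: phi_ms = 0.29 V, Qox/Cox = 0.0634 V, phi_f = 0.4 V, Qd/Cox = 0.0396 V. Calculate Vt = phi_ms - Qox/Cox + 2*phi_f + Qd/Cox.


Step 1: Vt = phi_ms - Qox/Cox + 2*phi_f + Qd/Cox
Step 2: Vt = 0.29 - 0.0634 + 2*0.4 + 0.0396
Step 3: Vt = 0.29 - 0.0634 + 0.8 + 0.0396
Step 4: Vt = 1.0662 V

1.0662


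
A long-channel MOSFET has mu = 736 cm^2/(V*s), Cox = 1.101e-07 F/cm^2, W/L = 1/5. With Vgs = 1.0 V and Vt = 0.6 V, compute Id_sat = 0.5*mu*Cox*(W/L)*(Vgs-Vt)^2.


Step 1: Overdrive voltage Vov = Vgs - Vt = 1.0 - 0.6 = 0.4 V
Step 2: W/L = 1/5 = 0.2
Step 3: Id = 0.5 * 736 * 1.101e-07 * 0.2 * 0.4^2
Step 4: Id = 1.30e-06 A

1.30e-06


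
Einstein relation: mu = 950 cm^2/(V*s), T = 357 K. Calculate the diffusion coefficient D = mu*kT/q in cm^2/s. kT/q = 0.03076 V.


Step 1: D = mu * (kT/q)
Step 2: D = 950 * 0.03076
Step 3: D = 29.22 cm^2/s

29.22
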